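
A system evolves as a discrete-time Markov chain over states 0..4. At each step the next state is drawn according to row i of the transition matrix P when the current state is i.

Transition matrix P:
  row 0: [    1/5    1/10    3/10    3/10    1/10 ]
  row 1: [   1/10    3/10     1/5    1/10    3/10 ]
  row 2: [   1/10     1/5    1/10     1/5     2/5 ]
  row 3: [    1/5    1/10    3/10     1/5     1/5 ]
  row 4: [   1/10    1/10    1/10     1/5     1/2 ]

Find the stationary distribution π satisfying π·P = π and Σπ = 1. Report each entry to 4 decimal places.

Balance equations π_j = Σ_i π_i·P[i][j]:
  π_0 = 1/5·π_0 + 1/10·π_1 + 1/10·π_2 + 1/5·π_3 + 1/10·π_4
  π_1 = 1/10·π_0 + 3/10·π_1 + 1/5·π_2 + 1/10·π_3 + 1/10·π_4
  π_2 = 3/10·π_0 + 1/5·π_1 + 1/10·π_2 + 3/10·π_3 + 1/10·π_4
  π_3 = 3/10·π_0 + 1/10·π_1 + 1/5·π_2 + 1/5·π_3 + 1/5·π_4
  normalize: π_0 + π_1 + π_2 + π_3 + π_4 = 1
Solving the linear system gives exactly π = [939/7051, 1041/7051, 1277/7051, 1400/7051, 2394/7051].

π = [0.1332, 0.1476, 0.1811, 0.1986, 0.3395]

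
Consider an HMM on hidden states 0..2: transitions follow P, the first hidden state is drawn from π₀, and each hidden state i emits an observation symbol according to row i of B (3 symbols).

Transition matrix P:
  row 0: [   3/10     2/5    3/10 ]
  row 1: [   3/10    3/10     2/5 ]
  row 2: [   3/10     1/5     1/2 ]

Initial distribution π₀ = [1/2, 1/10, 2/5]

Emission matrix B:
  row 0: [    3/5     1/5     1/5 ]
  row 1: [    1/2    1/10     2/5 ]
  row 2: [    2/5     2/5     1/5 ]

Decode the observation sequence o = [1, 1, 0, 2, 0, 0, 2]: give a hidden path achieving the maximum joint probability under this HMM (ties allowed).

path = [2, 2, 0, 1, 0, 0, 1]

t=0: δ = [1.000e-01, 1.000e-02, 1.600e-01]  (obs o_0=1)
t=1: δ = [9.600e-03, 4.000e-03, 3.200e-02]  ψ = [2, 0, 2]  (obs o_1=1)
t=2: δ = [5.760e-03, 3.200e-03, 6.400e-03]  ψ = [2, 2, 2]  (obs o_2=0)
t=3: δ = [3.840e-04, 9.216e-04, 6.400e-04]  ψ = [2, 0, 2]  (obs o_3=2)
t=4: δ = [1.659e-04, 1.382e-04, 1.475e-04]  ψ = [1, 1, 1]  (obs o_4=0)
t=5: δ = [2.986e-05, 3.318e-05, 2.949e-05]  ψ = [0, 0, 2]  (obs o_5=0)
t=6: δ = [1.991e-06, 4.778e-06, 2.949e-06]  ψ = [1, 0, 2]  (obs o_6=2)
backtrack: best end state = 1; path = [2, 2, 0, 1, 0, 0, 1]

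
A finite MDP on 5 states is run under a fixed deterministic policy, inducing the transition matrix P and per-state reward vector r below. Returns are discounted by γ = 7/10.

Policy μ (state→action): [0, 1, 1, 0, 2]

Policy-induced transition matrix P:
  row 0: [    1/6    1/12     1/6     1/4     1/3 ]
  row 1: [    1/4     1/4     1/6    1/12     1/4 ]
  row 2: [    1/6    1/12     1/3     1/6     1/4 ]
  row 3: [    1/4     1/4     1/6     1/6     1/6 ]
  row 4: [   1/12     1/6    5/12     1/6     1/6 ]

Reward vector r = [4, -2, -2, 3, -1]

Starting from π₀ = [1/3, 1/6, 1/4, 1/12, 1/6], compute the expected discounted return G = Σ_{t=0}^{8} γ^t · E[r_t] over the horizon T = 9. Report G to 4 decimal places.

G = 0.8971

t=0: π = [0.3333, 0.1667, 0.2500, 0.0833, 0.1667], E[r] = 0.5833, γ^t·E[r] = 0.583333, running G = 0.583333
t=1: π = [0.1736, 0.1389, 0.2500, 0.1806, 0.2569], E[r] = 0.2014, γ^t·E[r] = 0.140972, running G = 0.724306
t=2: π = [0.1719, 0.1580, 0.2726, 0.1696, 0.2280], E[r] = 0.1071, γ^t·E[r] = 0.052459, running G = 0.776765
t=3: π = [0.1750, 0.1569, 0.2691, 0.1678, 0.2312], E[r] = 0.1201, γ^t·E[r] = 0.041188, running G = 0.817953
t=4: π = [0.1745, 0.1567, 0.2693, 0.1682, 0.2313], E[r] = 0.1190, γ^t·E[r] = 0.028561, running G = 0.846514
t=5: π = [0.1745, 0.1568, 0.2694, 0.1681, 0.2312], E[r] = 0.1188, γ^t·E[r] = 0.019959, running G = 0.866473
t=6: π = [0.1745, 0.1568, 0.2694, 0.1681, 0.2313], E[r] = 0.1188, γ^t·E[r] = 0.013976, running G = 0.880449
t=7: π = [0.1745, 0.1568, 0.2694, 0.1681, 0.2313], E[r] = 0.1188, γ^t·E[r] = 0.009783, running G = 0.890232
t=8: π = [0.1745, 0.1568, 0.2694, 0.1681, 0.2313], E[r] = 0.1188, γ^t·E[r] = 0.006848, running G = 0.897080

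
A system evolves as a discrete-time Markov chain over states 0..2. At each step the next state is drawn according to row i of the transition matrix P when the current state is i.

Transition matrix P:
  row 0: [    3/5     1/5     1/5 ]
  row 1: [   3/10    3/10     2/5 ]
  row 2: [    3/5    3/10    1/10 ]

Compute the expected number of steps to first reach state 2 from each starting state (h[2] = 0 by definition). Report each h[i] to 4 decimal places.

h = [4.0909, 3.1818, 0.0000]

First-step conditioning: h[2] = 0; for i ≠ 2, h[i] = 1 + Σ_k P[i][k]·h[k].
  h[0] = 1 + 3/5·h[0] + 1/5·h[1]
  h[1] = 1 + 3/10·h[0] + 3/10·h[1]
Solving the 2×2 linear system over states ≠ 2 gives exactly h = [45/11, 35/11, 0] (h[2] = 0 is the target).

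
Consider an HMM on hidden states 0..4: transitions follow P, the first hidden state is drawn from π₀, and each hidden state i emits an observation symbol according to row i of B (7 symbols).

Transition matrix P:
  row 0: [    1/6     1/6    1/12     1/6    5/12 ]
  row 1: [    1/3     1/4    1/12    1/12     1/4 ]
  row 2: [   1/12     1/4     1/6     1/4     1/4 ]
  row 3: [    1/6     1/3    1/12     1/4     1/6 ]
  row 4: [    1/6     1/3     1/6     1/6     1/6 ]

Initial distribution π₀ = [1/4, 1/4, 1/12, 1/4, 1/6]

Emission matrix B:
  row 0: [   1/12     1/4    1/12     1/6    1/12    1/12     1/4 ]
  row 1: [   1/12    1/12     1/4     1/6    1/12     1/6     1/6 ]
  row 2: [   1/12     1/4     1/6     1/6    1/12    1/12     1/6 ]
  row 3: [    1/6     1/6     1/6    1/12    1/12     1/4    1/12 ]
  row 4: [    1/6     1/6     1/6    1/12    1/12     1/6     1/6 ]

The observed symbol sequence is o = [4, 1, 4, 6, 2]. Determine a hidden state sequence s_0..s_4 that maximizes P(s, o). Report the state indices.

t=0: δ = [2.083e-02, 2.083e-02, 6.944e-03, 2.083e-02, 1.389e-02]  (obs o_0=4)
t=1: δ = [1.736e-03, 5.787e-04, 5.787e-04, 8.681e-04, 1.447e-03]  ψ = [1, 3, 4, 3, 0]  (obs o_1=1)
t=2: δ = [2.411e-05, 4.019e-05, 2.009e-05, 2.411e-05, 6.028e-05]  ψ = [0, 4, 4, 0, 0]  (obs o_2=4)
t=3: δ = [3.349e-06, 3.349e-06, 1.674e-06, 8.372e-07, 1.674e-06]  ψ = [1, 4, 4, 4, 0]  (obs o_3=6)
t=4: δ = [9.303e-08, 2.093e-07, 4.651e-08, 9.303e-08, 2.326e-07]  ψ = [1, 1, 0, 0, 0]  (obs o_4=2)
backtrack: best end state = 4; path = [0, 4, 1, 0, 4]

path = [0, 4, 1, 0, 4]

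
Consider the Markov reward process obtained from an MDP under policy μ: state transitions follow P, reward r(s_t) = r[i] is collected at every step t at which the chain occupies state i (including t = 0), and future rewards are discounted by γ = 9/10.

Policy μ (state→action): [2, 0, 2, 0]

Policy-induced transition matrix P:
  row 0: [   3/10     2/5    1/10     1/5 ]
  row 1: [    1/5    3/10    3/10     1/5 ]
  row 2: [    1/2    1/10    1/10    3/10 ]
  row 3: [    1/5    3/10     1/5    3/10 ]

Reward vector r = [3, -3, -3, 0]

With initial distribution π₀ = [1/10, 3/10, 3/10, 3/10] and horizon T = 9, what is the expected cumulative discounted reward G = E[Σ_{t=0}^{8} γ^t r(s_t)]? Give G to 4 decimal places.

t=0: π = [0.1000, 0.3000, 0.3000, 0.3000], E[r] = -1.5000, γ^t·E[r] = -1.500000, running G = -1.500000
t=1: π = [0.3000, 0.2500, 0.1900, 0.2600], E[r] = -0.4200, γ^t·E[r] = -0.378000, running G = -1.878000
t=2: π = [0.2870, 0.2920, 0.1760, 0.2450], E[r] = -0.5430, γ^t·E[r] = -0.439830, running G = -2.317830
t=3: π = [0.2815, 0.2935, 0.1829, 0.2421], E[r] = -0.5847, γ^t·E[r] = -0.426246, running G = -2.744076
t=4: π = [0.2830, 0.2916, 0.1829, 0.2425], E[r] = -0.5744, γ^t·E[r] = -0.376851, running G = -3.120927
t=5: π = [0.2832, 0.2917, 0.1826, 0.2425], E[r] = -0.5733, γ^t·E[r] = -0.338544, running G = -3.459471
t=6: π = [0.2831, 0.2918, 0.1826, 0.2425], E[r] = -0.5739, γ^t·E[r] = -0.305020, running G = -3.764491
t=7: π = [0.2831, 0.2918, 0.1826, 0.2425], E[r] = -0.5739, γ^t·E[r] = -0.274513, running G = -4.039004
t=8: π = [0.2831, 0.2918, 0.1826, 0.2425], E[r] = -0.5739, γ^t·E[r] = -0.247049, running G = -4.286053

G = -4.2861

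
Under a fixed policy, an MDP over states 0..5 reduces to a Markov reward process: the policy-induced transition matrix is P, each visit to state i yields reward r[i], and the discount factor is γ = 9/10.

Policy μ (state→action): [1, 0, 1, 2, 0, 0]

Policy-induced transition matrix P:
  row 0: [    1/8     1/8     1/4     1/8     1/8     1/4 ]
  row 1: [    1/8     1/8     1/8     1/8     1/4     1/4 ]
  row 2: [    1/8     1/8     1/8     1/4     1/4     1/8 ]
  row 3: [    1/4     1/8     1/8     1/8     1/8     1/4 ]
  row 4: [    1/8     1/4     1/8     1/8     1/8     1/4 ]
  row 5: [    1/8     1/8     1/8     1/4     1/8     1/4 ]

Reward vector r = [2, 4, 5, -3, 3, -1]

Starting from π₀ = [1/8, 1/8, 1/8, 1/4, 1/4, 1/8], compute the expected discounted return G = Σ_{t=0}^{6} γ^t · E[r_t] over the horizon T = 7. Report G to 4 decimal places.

t=0: π = [0.1250, 0.1250, 0.1250, 0.2500, 0.2500, 0.1250], E[r] = 1.2500, γ^t·E[r] = 1.250000, running G = 1.250000
t=1: π = [0.1563, 0.1563, 0.1406, 0.1563, 0.1563, 0.2344], E[r] = 1.4063, γ^t·E[r] = 1.265625, running G = 2.515625
t=2: π = [0.1445, 0.1445, 0.1445, 0.1719, 0.1621, 0.2324], E[r] = 1.3281, γ^t·E[r] = 1.075781, running G = 3.591406
t=3: π = [0.1465, 0.1453, 0.1431, 0.1721, 0.1611, 0.2319], E[r] = 1.3245, γ^t·E[r] = 0.965533, running G = 4.556940
t=4: π = [0.1465, 0.1451, 0.1433, 0.1719, 0.1610, 0.2321], E[r] = 1.3255, γ^t·E[r] = 0.869681, running G = 5.426621
t=5: π = [0.1465, 0.1451, 0.1433, 0.1719, 0.1611, 0.2321], E[r] = 1.3254, γ^t·E[r] = 0.782611, running G = 6.209232
t=6: π = [0.1465, 0.1451, 0.1433, 0.1719, 0.1611, 0.2321], E[r] = 1.3254, γ^t·E[r] = 0.704355, running G = 6.913587

G = 6.9136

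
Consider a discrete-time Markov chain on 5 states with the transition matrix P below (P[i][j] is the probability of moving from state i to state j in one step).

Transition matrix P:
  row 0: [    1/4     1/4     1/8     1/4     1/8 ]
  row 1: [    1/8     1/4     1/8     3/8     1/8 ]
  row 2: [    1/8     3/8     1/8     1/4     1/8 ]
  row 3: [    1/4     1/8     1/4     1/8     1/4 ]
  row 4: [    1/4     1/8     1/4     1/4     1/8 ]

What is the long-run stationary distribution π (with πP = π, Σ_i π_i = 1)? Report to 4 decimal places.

π = [0.2004, 0.2216, 0.1753, 0.2468, 0.1559]

Balance equations π_j = Σ_i π_i·P[i][j]:
  π_0 = 1/4·π_0 + 1/8·π_1 + 1/8·π_2 + 1/4·π_3 + 1/4·π_4
  π_1 = 1/4·π_0 + 1/4·π_1 + 3/8·π_2 + 1/8·π_3 + 1/8·π_4
  π_2 = 1/8·π_0 + 1/8·π_1 + 1/8·π_2 + 1/4·π_3 + 1/4·π_4
  π_3 = 1/4·π_0 + 3/8·π_1 + 1/4·π_2 + 1/8·π_3 + 1/4·π_4
  normalize: π_0 + π_1 + π_2 + π_3 + π_4 = 1
Solving the linear system gives exactly π = [104/519, 115/519, 91/519, 1153/4671, 728/4671].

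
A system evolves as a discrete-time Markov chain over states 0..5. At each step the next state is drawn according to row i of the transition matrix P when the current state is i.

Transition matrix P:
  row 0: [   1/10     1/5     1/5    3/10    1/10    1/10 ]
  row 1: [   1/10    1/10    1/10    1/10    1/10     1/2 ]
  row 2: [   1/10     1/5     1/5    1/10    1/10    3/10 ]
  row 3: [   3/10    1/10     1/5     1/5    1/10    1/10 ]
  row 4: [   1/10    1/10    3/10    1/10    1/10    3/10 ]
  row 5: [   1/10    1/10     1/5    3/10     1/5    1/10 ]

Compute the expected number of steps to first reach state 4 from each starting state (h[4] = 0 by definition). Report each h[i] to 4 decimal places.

First-step conditioning: h[4] = 0; for i ≠ 4, h[i] = 1 + Σ_k P[i][k]·h[k].
  h[0] = 1 + 1/10·h[0] + 1/5·h[1] + 1/5·h[2] + 3/10·h[3] + 1/10·h[5]
  h[1] = 1 + 1/10·h[0] + 1/10·h[1] + 1/10·h[2] + 1/10·h[3] + 1/2·h[5]
  h[2] = 1 + 1/10·h[0] + 1/5·h[1] + 1/5·h[2] + 1/10·h[3] + 3/10·h[5]
  h[3] = 1 + 3/10·h[0] + 1/10·h[1] + 1/5·h[2] + 1/5·h[3] + 1/10·h[5]
  h[5] = 1 + 1/10·h[0] + 1/10·h[1] + 1/5·h[2] + 3/10·h[3] + 1/10·h[5]
Solving the 5×5 linear system over states ≠ 4 gives exactly h = [30845/3686, 14900/1843, 15115/1843, 15470/1843, 0, 27865/3686] (h[4] = 0 is the target).

h = [8.3681, 8.0846, 8.2013, 8.3939, 0.0000, 7.5597]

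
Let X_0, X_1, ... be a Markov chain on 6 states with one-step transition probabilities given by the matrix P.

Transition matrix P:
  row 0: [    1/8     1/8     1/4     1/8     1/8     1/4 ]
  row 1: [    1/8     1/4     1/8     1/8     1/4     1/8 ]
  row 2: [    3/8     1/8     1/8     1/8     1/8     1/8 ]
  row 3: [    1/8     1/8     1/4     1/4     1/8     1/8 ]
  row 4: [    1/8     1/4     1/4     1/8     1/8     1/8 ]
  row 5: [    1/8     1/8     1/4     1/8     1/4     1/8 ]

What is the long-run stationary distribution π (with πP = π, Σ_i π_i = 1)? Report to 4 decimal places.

π = [0.1759, 0.1663, 0.2037, 0.1429, 0.1642, 0.1470]

Balance equations π_j = Σ_i π_i·P[i][j]:
  π_0 = 1/8·π_0 + 1/8·π_1 + 3/8·π_2 + 1/8·π_3 + 1/8·π_4 + 1/8·π_5
  π_1 = 1/8·π_0 + 1/4·π_1 + 1/8·π_2 + 1/8·π_3 + 1/4·π_4 + 1/8·π_5
  π_2 = 1/4·π_0 + 1/8·π_1 + 1/8·π_2 + 1/4·π_3 + 1/4·π_4 + 1/4·π_5
  π_3 = 1/8·π_0 + 1/8·π_1 + 1/8·π_2 + 1/4·π_3 + 1/8·π_4 + 1/8·π_5
  π_4 = 1/8·π_0 + 1/4·π_1 + 1/8·π_2 + 1/8·π_3 + 1/8·π_4 + 1/4·π_5
  normalize: π_0 + π_1 + π_2 + π_3 + π_4 + π_5 = 1
Solving the linear system gives exactly π = [2787/15841, 5269/31682, 6455/31682, 1/7, 743/4526, 4657/31682].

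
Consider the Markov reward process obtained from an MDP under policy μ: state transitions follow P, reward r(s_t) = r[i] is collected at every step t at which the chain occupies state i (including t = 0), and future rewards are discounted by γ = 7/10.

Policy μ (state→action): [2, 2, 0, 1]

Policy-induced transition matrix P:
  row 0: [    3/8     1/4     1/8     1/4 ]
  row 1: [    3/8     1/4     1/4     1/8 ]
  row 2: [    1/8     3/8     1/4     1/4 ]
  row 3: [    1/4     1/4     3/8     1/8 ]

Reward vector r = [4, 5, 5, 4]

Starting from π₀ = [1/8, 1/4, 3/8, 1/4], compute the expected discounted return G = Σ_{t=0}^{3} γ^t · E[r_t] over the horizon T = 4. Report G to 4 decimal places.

G = 11.5860

t=0: π = [0.1250, 0.2500, 0.3750, 0.2500], E[r] = 4.6250, γ^t·E[r] = 4.625000, running G = 4.625000
t=1: π = [0.2500, 0.2969, 0.2656, 0.1875], E[r] = 4.5625, γ^t·E[r] = 3.193750, running G = 7.818750
t=2: π = [0.2852, 0.2832, 0.2422, 0.1895], E[r] = 4.5254, γ^t·E[r] = 2.217441, running G = 10.036191
t=3: π = [0.2908, 0.2803, 0.2380, 0.1909], E[r] = 4.5183, γ^t·E[r] = 1.549781, running G = 11.585972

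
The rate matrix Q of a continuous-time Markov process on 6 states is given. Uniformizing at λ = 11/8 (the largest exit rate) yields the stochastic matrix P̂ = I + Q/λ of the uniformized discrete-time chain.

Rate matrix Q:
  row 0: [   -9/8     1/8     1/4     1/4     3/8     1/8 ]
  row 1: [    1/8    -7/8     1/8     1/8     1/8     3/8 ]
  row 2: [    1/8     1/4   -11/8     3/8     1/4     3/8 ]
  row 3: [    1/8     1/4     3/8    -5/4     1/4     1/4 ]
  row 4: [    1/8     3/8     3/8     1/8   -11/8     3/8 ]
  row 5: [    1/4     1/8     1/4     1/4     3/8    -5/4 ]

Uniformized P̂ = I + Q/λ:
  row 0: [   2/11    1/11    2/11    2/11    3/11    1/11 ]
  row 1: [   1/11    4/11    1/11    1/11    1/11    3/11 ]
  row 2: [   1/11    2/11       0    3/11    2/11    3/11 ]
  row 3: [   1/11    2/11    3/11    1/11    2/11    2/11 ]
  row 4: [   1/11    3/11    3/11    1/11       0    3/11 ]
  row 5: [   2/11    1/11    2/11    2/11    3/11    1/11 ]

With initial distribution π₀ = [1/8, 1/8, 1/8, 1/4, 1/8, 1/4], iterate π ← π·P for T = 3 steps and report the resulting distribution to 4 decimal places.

π = [0.1202, 0.2041, 0.1622, 0.1497, 0.1635, 0.2003]

t=0: π = [0.1250, 0.1250, 0.1250, 0.2500, 0.1250, 0.2500]
t=1: π = [0.1250, 0.1818, 0.1818, 0.1477, 0.1818, 0.1818]
t=2: π = [0.1188, 0.2035, 0.1622, 0.1519, 0.1601, 0.2035]
t=3: π = [0.1202, 0.2041, 0.1622, 0.1497, 0.1635, 0.2003]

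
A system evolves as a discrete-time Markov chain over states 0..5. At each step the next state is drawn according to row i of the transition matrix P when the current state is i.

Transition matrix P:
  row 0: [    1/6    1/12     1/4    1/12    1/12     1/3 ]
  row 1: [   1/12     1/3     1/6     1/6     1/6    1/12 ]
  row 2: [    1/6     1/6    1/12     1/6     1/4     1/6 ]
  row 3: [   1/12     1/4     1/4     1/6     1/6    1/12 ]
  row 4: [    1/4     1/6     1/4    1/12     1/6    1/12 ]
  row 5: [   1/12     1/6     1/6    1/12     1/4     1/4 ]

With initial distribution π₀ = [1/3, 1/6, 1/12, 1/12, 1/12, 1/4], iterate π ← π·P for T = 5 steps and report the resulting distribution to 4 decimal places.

π = [0.1415, 0.1984, 0.1886, 0.1261, 0.1840, 0.1614]

t=0: π = [0.3333, 0.1667, 0.0833, 0.0833, 0.0833, 0.2500]
t=1: π = [0.1319, 0.1736, 0.2014, 0.1111, 0.1667, 0.2153]
t=2: π = [0.1389, 0.1939, 0.1840, 0.1238, 0.1904, 0.1690]
t=3: π = [0.1420, 0.1977, 0.1891, 0.1251, 0.1845, 0.1616]
t=4: π = [0.1417, 0.1982, 0.1885, 0.1260, 0.1841, 0.1615]
t=5: π = [0.1415, 0.1984, 0.1886, 0.1261, 0.1840, 0.1614]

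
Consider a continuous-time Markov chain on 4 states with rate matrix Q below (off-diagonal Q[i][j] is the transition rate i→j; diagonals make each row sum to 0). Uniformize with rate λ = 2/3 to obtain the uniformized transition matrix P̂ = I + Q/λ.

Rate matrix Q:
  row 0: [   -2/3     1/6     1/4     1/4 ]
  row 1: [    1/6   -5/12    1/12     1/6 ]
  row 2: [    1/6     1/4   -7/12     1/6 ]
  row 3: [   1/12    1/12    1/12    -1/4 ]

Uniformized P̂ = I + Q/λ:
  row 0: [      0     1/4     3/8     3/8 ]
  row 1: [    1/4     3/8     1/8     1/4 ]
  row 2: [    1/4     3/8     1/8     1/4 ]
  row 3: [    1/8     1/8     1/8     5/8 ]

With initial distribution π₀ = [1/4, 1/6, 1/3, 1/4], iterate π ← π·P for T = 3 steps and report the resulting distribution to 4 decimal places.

t=0: π = [0.2500, 0.1667, 0.3333, 0.2500]
t=1: π = [0.1563, 0.2813, 0.1875, 0.3750]
t=2: π = [0.1641, 0.2617, 0.1641, 0.4102]
t=3: π = [0.1577, 0.2520, 0.1660, 0.4243]

π = [0.1577, 0.2520, 0.1660, 0.4243]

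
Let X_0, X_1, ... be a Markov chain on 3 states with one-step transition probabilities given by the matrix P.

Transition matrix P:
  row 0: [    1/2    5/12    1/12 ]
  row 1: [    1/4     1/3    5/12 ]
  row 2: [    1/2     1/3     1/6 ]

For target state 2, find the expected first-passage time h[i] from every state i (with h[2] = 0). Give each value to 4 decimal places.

First-step conditioning: h[2] = 0; for i ≠ 2, h[i] = 1 + Σ_k P[i][k]·h[k].
  h[0] = 1 + 1/2·h[0] + 5/12·h[1]
  h[1] = 1 + 1/4·h[0] + 1/3·h[1]
Solving the 2×2 linear system over states ≠ 2 gives exactly h = [52/11, 36/11, 0] (h[2] = 0 is the target).

h = [4.7273, 3.2727, 0.0000]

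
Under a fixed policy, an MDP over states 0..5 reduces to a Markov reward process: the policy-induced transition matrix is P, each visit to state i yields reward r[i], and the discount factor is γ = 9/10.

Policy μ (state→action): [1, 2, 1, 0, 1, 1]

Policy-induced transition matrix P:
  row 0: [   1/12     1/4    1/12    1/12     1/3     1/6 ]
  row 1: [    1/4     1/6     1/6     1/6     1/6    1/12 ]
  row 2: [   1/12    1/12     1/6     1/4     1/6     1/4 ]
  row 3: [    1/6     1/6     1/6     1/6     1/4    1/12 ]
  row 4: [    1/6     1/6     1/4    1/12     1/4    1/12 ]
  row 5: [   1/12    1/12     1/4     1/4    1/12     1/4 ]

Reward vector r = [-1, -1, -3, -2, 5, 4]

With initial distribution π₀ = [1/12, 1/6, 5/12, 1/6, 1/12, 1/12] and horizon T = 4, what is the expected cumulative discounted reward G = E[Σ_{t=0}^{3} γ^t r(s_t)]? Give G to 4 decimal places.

G = 0.0745

t=0: π = [0.0833, 0.1667, 0.4167, 0.1667, 0.0833, 0.0833], E[r] = -1.0833, γ^t·E[r] = -1.083333, running G = -1.083333
t=1: π = [0.1319, 0.1319, 0.1736, 0.1944, 0.1944, 0.1736], E[r] = 0.4931, γ^t·E[r] = 0.443750, running G = -0.639583
t=2: π = [0.1377, 0.1487, 0.1863, 0.1684, 0.2066, 0.1522], E[r] = 0.4595, γ^t·E[r] = 0.372188, running G = -0.267396
t=3: π = [0.1394, 0.1499, 0.1851, 0.1662, 0.2082, 0.1512], E[r] = 0.4689, γ^t·E[r] = 0.341859, running G = 0.074464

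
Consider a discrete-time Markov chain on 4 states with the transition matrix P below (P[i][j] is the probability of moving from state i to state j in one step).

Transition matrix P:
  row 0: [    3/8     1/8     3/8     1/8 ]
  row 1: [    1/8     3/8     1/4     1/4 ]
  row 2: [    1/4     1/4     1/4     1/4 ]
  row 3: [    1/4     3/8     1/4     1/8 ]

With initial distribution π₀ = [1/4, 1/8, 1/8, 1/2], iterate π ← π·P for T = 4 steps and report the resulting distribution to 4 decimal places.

π = [0.2461, 0.2783, 0.2808, 0.1949]

t=0: π = [0.2500, 0.1250, 0.1250, 0.5000]
t=1: π = [0.2656, 0.2969, 0.2813, 0.1563]
t=2: π = [0.2461, 0.2734, 0.2832, 0.1973]
t=3: π = [0.2466, 0.2781, 0.2808, 0.1946]
t=4: π = [0.2461, 0.2783, 0.2808, 0.1949]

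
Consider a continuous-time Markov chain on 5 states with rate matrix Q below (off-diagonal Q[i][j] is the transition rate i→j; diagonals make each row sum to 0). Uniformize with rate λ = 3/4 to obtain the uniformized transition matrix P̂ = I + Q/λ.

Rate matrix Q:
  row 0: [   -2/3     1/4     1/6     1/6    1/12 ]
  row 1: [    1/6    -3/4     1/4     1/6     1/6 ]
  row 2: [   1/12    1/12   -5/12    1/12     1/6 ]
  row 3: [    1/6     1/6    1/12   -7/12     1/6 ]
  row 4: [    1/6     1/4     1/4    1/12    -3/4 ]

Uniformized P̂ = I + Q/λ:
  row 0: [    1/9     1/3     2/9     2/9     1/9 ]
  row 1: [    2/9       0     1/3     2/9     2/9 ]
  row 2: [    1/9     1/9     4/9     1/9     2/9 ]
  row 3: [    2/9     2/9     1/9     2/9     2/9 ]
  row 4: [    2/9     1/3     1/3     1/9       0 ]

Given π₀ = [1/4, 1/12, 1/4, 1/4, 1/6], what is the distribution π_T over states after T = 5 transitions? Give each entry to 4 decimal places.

t=0: π = [0.2500, 0.0833, 0.2500, 0.2500, 0.1667]
t=1: π = [0.1667, 0.2222, 0.2778, 0.1759, 0.1574]
t=2: π = [0.1728, 0.1780, 0.3066, 0.1739, 0.1687]
t=3: π = [0.1690, 0.1866, 0.3096, 0.1694, 0.1655]
t=4: π = [0.1691, 0.1835, 0.3113, 0.1694, 0.1667]
t=5: π = [0.1688, 0.1841, 0.3115, 0.1691, 0.1664]

π = [0.1688, 0.1841, 0.3115, 0.1691, 0.1664]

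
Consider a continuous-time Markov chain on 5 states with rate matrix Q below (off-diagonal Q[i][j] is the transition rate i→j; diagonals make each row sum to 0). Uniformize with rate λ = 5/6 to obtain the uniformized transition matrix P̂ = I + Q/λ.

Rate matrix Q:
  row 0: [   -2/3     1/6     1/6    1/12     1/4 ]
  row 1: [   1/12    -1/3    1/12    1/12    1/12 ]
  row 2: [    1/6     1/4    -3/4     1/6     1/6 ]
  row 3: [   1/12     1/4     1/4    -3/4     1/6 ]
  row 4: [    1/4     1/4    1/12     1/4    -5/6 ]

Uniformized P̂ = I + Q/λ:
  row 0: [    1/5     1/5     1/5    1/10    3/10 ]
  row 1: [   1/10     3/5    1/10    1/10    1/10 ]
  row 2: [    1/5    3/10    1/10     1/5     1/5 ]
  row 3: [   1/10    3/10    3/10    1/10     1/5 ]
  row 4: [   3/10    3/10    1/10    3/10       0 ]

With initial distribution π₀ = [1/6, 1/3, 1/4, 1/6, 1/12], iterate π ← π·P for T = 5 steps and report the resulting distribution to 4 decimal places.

t=0: π = [0.1667, 0.3333, 0.2500, 0.1667, 0.0833]
t=1: π = [0.1583, 0.3833, 0.1500, 0.1417, 0.1667]
t=2: π = [0.1642, 0.3992, 0.1442, 0.1483, 0.1442]
t=3: π = [0.1597, 0.4033, 0.1461, 0.1433, 0.1477]
t=4: π = [0.1601, 0.4050, 0.1446, 0.1441, 0.1461]
t=5: π = [0.1597, 0.4055, 0.1448, 0.1437, 0.1463]

π = [0.1597, 0.4055, 0.1448, 0.1437, 0.1463]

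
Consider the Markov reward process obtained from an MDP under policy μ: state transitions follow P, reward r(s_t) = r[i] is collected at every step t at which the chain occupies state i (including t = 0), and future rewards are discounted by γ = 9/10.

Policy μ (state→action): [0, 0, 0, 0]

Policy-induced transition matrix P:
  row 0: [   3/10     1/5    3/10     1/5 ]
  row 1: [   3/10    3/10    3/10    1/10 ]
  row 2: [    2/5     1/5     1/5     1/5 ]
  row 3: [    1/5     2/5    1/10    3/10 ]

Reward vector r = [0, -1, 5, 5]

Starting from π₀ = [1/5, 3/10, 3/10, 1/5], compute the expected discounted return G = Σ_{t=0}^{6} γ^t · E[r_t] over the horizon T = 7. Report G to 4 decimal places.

G = 10.1092

t=0: π = [0.2000, 0.3000, 0.3000, 0.2000], E[r] = 2.2000, γ^t·E[r] = 2.200000, running G = 2.200000
t=1: π = [0.3100, 0.2700, 0.2300, 0.1900], E[r] = 1.8300, γ^t·E[r] = 1.647000, running G = 3.847000
t=2: π = [0.3040, 0.2650, 0.2390, 0.1920], E[r] = 1.8900, γ^t·E[r] = 1.530900, running G = 5.377900
t=3: π = [0.3047, 0.2649, 0.2377, 0.1927], E[r] = 1.8871, γ^t·E[r] = 1.375696, running G = 6.753596
t=4: π = [0.3045, 0.2650, 0.2377, 0.1928], E[r] = 1.8873, γ^t·E[r] = 1.238271, running G = 7.991867
t=5: π = [0.3045, 0.2651, 0.2377, 0.1928], E[r] = 1.8872, γ^t·E[r] = 1.114367, running G = 9.106234
t=6: π = [0.3045, 0.2651, 0.2377, 0.1928], E[r] = 1.8872, γ^t·E[r] = 1.002927, running G = 10.109161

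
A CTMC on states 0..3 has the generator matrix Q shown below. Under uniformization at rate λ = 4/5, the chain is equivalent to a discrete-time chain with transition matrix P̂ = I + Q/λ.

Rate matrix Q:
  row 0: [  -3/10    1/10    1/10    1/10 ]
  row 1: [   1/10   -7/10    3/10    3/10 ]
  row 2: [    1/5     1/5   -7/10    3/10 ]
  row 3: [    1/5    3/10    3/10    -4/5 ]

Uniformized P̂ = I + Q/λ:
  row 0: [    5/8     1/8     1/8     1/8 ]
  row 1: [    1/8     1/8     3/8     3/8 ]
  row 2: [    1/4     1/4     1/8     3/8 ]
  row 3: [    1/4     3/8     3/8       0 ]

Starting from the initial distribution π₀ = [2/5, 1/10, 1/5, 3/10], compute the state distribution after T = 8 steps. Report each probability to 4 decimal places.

t=0: π = [0.4000, 0.1000, 0.2000, 0.3000]
t=1: π = [0.3875, 0.2250, 0.2250, 0.1625]
t=2: π = [0.3672, 0.1938, 0.2219, 0.2172]
t=3: π = [0.3635, 0.2070, 0.2277, 0.2018]
t=4: π = [0.3604, 0.2039, 0.2272, 0.2085]
t=5: π = [0.3597, 0.2055, 0.2281, 0.2067]
t=6: π = [0.3592, 0.2052, 0.2281, 0.2076]
t=7: π = [0.3590, 0.2054, 0.2282, 0.2074]
t=8: π = [0.3590, 0.2054, 0.2282, 0.2075]

π = [0.3590, 0.2054, 0.2282, 0.2075]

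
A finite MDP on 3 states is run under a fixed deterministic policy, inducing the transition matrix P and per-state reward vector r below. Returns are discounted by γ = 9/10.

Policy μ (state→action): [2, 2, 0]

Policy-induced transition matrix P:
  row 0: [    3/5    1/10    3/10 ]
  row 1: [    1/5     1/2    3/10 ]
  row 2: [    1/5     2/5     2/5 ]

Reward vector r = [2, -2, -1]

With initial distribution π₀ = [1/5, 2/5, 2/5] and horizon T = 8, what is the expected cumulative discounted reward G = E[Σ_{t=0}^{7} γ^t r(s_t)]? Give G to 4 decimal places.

t=0: π = [0.2000, 0.4000, 0.4000], E[r] = -0.8000, γ^t·E[r] = -0.800000, running G = -0.800000
t=1: π = [0.2800, 0.3800, 0.3400], E[r] = -0.5400, γ^t·E[r] = -0.486000, running G = -1.286000
t=2: π = [0.3120, 0.3540, 0.3340], E[r] = -0.4180, γ^t·E[r] = -0.338580, running G = -1.624580
t=3: π = [0.3248, 0.3418, 0.3334], E[r] = -0.3674, γ^t·E[r] = -0.267835, running G = -1.892415
t=4: π = [0.3299, 0.3367, 0.3333], E[r] = -0.3470, γ^t·E[r] = -0.227654, running G = -2.120068
t=5: π = [0.3320, 0.3347, 0.3333], E[r] = -0.3388, γ^t·E[r] = -0.200054, running G = -2.320123
t=6: π = [0.3328, 0.3339, 0.3333], E[r] = -0.3355, γ^t·E[r] = -0.178308, running G = -2.498431
t=7: π = [0.3331, 0.3336, 0.3333], E[r] = -0.3342, γ^t·E[r] = -0.159850, running G = -2.658281

G = -2.6583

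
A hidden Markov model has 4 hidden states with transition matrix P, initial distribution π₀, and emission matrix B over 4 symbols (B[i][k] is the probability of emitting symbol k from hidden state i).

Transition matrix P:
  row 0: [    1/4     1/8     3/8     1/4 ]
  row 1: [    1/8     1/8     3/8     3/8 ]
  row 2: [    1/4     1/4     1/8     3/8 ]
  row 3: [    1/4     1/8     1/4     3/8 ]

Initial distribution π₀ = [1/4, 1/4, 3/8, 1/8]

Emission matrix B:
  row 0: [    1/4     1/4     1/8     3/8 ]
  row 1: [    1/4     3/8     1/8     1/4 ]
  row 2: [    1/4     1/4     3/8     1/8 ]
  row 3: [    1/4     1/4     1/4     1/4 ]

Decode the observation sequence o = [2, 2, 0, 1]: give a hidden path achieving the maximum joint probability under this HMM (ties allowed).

t=0: δ = [3.125e-02, 3.125e-02, 1.406e-01, 3.125e-02]  (obs o_0=2)
t=1: δ = [4.395e-03, 4.395e-03, 6.592e-03, 1.318e-02]  ψ = [2, 2, 2, 2]  (obs o_1=2)
t=2: δ = [8.240e-04, 4.120e-04, 8.240e-04, 1.236e-03]  ψ = [3, 2, 3, 3]  (obs o_2=0)
t=3: δ = [7.725e-05, 7.725e-05, 7.725e-05, 1.159e-04]  ψ = [3, 2, 0, 3]  (obs o_3=1)
backtrack: best end state = 3; path = [2, 3, 3, 3]

path = [2, 3, 3, 3]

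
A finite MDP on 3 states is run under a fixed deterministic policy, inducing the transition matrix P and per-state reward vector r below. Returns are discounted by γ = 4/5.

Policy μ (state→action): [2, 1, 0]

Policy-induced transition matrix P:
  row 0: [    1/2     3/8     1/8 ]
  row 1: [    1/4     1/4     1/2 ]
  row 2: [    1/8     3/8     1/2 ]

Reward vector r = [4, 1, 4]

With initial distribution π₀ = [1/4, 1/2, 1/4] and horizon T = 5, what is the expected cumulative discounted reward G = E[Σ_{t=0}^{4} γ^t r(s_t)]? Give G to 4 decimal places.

G = 9.6303

t=0: π = [0.2500, 0.5000, 0.2500], E[r] = 2.5000, γ^t·E[r] = 2.500000, running G = 2.500000
t=1: π = [0.2813, 0.3125, 0.4063], E[r] = 3.0625, γ^t·E[r] = 2.450000, running G = 4.950000
t=2: π = [0.2695, 0.3359, 0.3945], E[r] = 2.9922, γ^t·E[r] = 1.915000, running G = 6.865000
t=3: π = [0.2681, 0.3330, 0.3989], E[r] = 3.0010, γ^t·E[r] = 1.536500, running G = 8.401500
t=4: π = [0.2672, 0.3334, 0.3995], E[r] = 2.9999, γ^t·E[r] = 1.228750, running G = 9.630250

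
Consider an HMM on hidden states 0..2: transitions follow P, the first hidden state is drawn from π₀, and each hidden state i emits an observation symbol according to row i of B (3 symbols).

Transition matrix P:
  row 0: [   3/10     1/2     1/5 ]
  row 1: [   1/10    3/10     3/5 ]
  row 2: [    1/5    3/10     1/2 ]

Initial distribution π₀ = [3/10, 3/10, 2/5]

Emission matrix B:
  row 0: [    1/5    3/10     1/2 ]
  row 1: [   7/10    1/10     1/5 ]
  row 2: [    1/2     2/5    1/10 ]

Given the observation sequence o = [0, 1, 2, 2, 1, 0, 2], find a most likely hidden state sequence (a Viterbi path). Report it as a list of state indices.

path = [1, 2, 0, 1, 2, 2, 0]

t=0: δ = [6.000e-02, 2.100e-01, 2.000e-01]  (obs o_0=0)
t=1: δ = [1.200e-02, 6.300e-03, 5.040e-02]  ψ = [2, 1, 1]  (obs o_1=1)
t=2: δ = [5.040e-03, 3.024e-03, 2.520e-03]  ψ = [2, 2, 2]  (obs o_2=2)
t=3: δ = [7.560e-04, 5.040e-04, 1.814e-04]  ψ = [0, 0, 1]  (obs o_3=2)
t=4: δ = [6.804e-05, 3.780e-05, 1.210e-04]  ψ = [0, 0, 1]  (obs o_4=1)
t=5: δ = [4.838e-06, 2.540e-05, 3.024e-05]  ψ = [2, 2, 2]  (obs o_5=0)
t=6: δ = [3.024e-06, 1.814e-06, 1.524e-06]  ψ = [2, 2, 1]  (obs o_6=2)
backtrack: best end state = 0; path = [1, 2, 0, 1, 2, 2, 0]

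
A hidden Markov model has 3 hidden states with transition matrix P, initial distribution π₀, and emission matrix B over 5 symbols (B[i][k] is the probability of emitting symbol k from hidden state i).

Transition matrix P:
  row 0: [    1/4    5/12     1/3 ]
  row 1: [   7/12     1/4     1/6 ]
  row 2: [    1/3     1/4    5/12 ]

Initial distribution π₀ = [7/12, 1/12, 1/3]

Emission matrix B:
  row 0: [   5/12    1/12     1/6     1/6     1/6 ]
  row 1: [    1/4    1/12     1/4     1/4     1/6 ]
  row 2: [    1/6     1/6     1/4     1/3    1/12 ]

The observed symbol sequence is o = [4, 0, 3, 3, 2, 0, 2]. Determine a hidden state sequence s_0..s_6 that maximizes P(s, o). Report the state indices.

t=0: δ = [9.722e-02, 1.389e-02, 2.778e-02]  (obs o_0=4)
t=1: δ = [1.013e-02, 1.013e-02, 5.401e-03]  ψ = [0, 0, 0]  (obs o_1=0)
t=2: δ = [9.846e-04, 1.055e-03, 1.125e-03]  ψ = [1, 0, 0]  (obs o_2=3)
t=3: δ = [1.026e-04, 1.026e-04, 1.563e-04]  ψ = [1, 0, 2]  (obs o_3=3)
t=4: δ = [9.971e-06, 1.068e-05, 1.628e-05]  ψ = [1, 0, 2]  (obs o_4=2)
t=5: δ = [2.597e-06, 1.039e-06, 1.131e-06]  ψ = [1, 0, 2]  (obs o_5=0)
t=6: δ = [1.082e-07, 2.705e-07, 2.164e-07]  ψ = [0, 0, 0]  (obs o_6=2)
backtrack: best end state = 1; path = [0, 0, 1, 0, 1, 0, 1]

path = [0, 0, 1, 0, 1, 0, 1]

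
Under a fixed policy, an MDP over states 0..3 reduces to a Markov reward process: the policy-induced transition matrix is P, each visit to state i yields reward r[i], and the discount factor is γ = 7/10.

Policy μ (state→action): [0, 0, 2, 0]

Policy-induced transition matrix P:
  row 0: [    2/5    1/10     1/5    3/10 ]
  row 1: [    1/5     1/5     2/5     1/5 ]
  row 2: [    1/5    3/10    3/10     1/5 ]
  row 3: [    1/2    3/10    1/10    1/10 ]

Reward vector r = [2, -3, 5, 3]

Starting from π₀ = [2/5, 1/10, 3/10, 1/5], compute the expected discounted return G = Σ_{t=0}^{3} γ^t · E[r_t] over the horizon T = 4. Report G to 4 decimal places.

t=0: π = [0.4000, 0.1000, 0.3000, 0.2000], E[r] = 2.6000, γ^t·E[r] = 2.600000, running G = 2.600000
t=1: π = [0.3400, 0.2100, 0.2300, 0.2200], E[r] = 1.8600, γ^t·E[r] = 1.302000, running G = 3.902000
t=2: π = [0.3340, 0.2110, 0.2430, 0.2120], E[r] = 1.8860, γ^t·E[r] = 0.924140, running G = 4.826140
t=3: π = [0.3304, 0.2121, 0.2453, 0.2122], E[r] = 1.8876, γ^t·E[r] = 0.647447, running G = 5.473587

G = 5.4736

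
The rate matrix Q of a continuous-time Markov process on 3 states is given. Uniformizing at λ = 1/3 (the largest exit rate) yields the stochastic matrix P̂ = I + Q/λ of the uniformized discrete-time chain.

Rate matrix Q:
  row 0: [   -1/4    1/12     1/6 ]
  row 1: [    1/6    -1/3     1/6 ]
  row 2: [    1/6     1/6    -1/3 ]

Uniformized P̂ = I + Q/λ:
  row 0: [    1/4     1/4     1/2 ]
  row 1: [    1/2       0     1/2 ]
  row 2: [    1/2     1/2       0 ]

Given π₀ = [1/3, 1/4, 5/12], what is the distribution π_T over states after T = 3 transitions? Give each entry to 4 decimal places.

t=0: π = [0.3333, 0.2500, 0.4167]
t=1: π = [0.4167, 0.2917, 0.2917]
t=2: π = [0.3958, 0.2500, 0.3542]
t=3: π = [0.4010, 0.2760, 0.3229]

π = [0.4010, 0.2760, 0.3229]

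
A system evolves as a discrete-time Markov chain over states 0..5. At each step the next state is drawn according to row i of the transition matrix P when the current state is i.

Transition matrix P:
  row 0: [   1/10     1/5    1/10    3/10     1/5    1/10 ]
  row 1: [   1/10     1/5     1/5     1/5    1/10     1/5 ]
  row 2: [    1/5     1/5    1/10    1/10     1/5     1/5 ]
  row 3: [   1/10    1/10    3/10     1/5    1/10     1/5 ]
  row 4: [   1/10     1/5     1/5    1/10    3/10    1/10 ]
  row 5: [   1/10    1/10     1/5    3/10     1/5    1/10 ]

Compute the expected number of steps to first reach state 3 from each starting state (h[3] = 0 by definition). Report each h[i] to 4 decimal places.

h = [4.7483, 5.2074, 5.7029, 0.0000, 5.9095, 4.7978]

First-step conditioning: h[3] = 0; for i ≠ 3, h[i] = 1 + Σ_k P[i][k]·h[k].
  h[0] = 1 + 1/10·h[0] + 1/5·h[1] + 1/10·h[2] + 1/5·h[4] + 1/10·h[5]
  h[1] = 1 + 1/10·h[0] + 1/5·h[1] + 1/5·h[2] + 1/10·h[4] + 1/5·h[5]
  h[2] = 1 + 1/5·h[0] + 1/5·h[1] + 1/10·h[2] + 1/5·h[4] + 1/5·h[5]
  h[4] = 1 + 1/10·h[0] + 1/5·h[1] + 1/5·h[2] + 3/10·h[4] + 1/10·h[5]
  h[5] = 1 + 1/10·h[0] + 1/10·h[1] + 1/5·h[2] + 1/5·h[4] + 1/10·h[5]
Solving the 5×5 linear system over states ≠ 3 gives exactly h = [90080/18971, 98790/18971, 108190/18971, 0, 112110/18971, 91020/18971] (h[3] = 0 is the target).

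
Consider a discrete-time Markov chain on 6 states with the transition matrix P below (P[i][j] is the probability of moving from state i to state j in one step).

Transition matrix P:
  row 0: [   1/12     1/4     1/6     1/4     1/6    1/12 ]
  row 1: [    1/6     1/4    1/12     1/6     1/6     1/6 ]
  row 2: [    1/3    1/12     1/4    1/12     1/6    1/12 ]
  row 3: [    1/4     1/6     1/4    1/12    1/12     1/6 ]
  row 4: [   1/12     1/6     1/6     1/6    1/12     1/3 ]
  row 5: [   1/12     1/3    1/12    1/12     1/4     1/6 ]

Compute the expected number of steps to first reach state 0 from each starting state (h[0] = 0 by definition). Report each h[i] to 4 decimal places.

First-step conditioning: h[0] = 0; for i ≠ 0, h[i] = 1 + Σ_k P[i][k]·h[k].
  h[1] = 1 + 1/4·h[1] + 1/12·h[2] + 1/6·h[3] + 1/6·h[4] + 1/6·h[5]
  h[2] = 1 + 1/12·h[1] + 1/4·h[2] + 1/12·h[3] + 1/6·h[4] + 1/12·h[5]
  h[3] = 1 + 1/6·h[1] + 1/4·h[2] + 1/12·h[3] + 1/12·h[4] + 1/6·h[5]
  h[4] = 1 + 1/6·h[1] + 1/6·h[2] + 1/6·h[3] + 1/12·h[4] + 1/3·h[5]
  h[5] = 1 + 1/3·h[1] + 1/12·h[2] + 1/12·h[3] + 1/4·h[4] + 1/6·h[5]
Solving the 5×5 linear system over states ≠ 0 gives exactly h = [0, 60852/10513, 48768/10513, 53952/10513, 65532/10513, 66888/10513] (h[0] = 0 is the target).

h = [0.0000, 5.7883, 4.6388, 5.1319, 6.2334, 6.3624]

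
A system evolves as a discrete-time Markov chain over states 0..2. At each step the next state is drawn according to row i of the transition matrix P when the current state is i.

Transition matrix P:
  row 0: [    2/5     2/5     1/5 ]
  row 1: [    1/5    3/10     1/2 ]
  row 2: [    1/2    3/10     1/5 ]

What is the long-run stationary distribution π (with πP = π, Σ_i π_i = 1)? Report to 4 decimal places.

π = [0.3628, 0.3363, 0.3009]

Balance equations π_j = Σ_i π_i·P[i][j]:
  π_0 = 2/5·π_0 + 1/5·π_1 + 1/2·π_2
  π_1 = 2/5·π_0 + 3/10·π_1 + 3/10·π_2
  normalize: π_0 + π_1 + π_2 = 1
Solving the linear system gives exactly π = [41/113, 38/113, 34/113].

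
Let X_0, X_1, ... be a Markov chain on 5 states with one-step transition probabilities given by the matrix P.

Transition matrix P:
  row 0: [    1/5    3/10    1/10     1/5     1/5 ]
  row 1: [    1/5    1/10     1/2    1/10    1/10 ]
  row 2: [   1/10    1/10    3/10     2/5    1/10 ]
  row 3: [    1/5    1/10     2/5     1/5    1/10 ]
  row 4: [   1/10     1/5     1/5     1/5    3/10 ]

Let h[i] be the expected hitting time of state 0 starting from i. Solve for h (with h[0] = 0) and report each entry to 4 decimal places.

h = [0.0000, 6.6219, 7.1588, 6.5623, 7.2409]

First-step conditioning: h[0] = 0; for i ≠ 0, h[i] = 1 + Σ_k P[i][k]·h[k].
  h[1] = 1 + 1/10·h[1] + 1/2·h[2] + 1/10·h[3] + 1/10·h[4]
  h[2] = 1 + 1/10·h[1] + 3/10·h[2] + 2/5·h[3] + 1/10·h[4]
  h[3] = 1 + 1/10·h[1] + 2/5·h[2] + 1/5·h[3] + 1/10·h[4]
  h[4] = 1 + 1/5·h[1] + 1/5·h[2] + 1/5·h[3] + 3/10·h[4]
Solving the 4×4 linear system over states ≠ 0 gives exactly h = [0, 2960/447, 3200/447, 8800/1341, 9710/1341] (h[0] = 0 is the target).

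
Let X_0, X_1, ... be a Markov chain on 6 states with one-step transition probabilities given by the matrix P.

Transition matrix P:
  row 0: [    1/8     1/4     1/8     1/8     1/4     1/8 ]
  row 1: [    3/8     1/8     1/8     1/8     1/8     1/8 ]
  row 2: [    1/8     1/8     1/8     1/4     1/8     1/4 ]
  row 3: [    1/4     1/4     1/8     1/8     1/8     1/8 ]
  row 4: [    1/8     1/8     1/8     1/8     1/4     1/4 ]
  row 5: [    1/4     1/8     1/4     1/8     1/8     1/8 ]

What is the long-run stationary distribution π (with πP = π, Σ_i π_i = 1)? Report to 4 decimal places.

π = [0.2056, 0.1686, 0.1456, 0.1432, 0.1722, 0.1647]

Balance equations π_j = Σ_i π_i·P[i][j]:
  π_0 = 1/8·π_0 + 3/8·π_1 + 1/8·π_2 + 1/4·π_3 + 1/8·π_4 + 1/4·π_5
  π_1 = 1/4·π_0 + 1/8·π_1 + 1/8·π_2 + 1/4·π_3 + 1/8·π_4 + 1/8·π_5
  π_2 = 1/8·π_0 + 1/8·π_1 + 1/8·π_2 + 1/8·π_3 + 1/8·π_4 + 1/4·π_5
  π_3 = 1/8·π_0 + 1/8·π_1 + 1/4·π_2 + 1/8·π_3 + 1/8·π_4 + 1/8·π_5
  π_4 = 1/4·π_0 + 1/8·π_1 + 1/8·π_2 + 1/8·π_3 + 1/4·π_4 + 1/8·π_5
  normalize: π_0 + π_1 + π_2 + π_3 + π_4 + π_5 = 1
Solving the linear system gives exactly π = [277/1347, 2044/12123, 1765/12123, 1736/12123, 232/1347, 1997/12123].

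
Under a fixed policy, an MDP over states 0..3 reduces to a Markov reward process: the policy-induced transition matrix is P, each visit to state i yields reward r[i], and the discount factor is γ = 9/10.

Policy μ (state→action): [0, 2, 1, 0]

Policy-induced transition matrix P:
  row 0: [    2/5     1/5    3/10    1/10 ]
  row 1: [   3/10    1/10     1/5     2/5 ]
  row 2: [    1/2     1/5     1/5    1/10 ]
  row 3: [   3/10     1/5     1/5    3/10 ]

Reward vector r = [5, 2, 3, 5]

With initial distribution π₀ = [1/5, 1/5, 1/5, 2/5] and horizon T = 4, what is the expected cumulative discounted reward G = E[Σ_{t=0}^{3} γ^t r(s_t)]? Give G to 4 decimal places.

t=0: π = [0.2000, 0.2000, 0.2000, 0.4000], E[r] = 4.0000, γ^t·E[r] = 4.000000, running G = 4.000000
t=1: π = [0.3600, 0.1800, 0.2200, 0.2400], E[r] = 4.0200, γ^t·E[r] = 3.618000, running G = 7.618000
t=2: π = [0.3800, 0.1820, 0.2360, 0.2020], E[r] = 3.9820, γ^t·E[r] = 3.225420, running G = 10.843420
t=3: π = [0.3852, 0.1818, 0.2380, 0.1950], E[r] = 3.9786, γ^t·E[r] = 2.900399, running G = 13.743819

G = 13.7438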